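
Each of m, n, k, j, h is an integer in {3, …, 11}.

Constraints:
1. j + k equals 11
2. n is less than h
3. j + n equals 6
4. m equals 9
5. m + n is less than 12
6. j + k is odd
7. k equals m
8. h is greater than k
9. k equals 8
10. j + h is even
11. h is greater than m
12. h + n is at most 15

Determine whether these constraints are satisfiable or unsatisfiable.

Unsatisfiable

Constraint 9 fixes k = 8 and constraint 4 fixes m = 9, but constraint 7 requires k = m. Since 8 ≠ 9, contradiction.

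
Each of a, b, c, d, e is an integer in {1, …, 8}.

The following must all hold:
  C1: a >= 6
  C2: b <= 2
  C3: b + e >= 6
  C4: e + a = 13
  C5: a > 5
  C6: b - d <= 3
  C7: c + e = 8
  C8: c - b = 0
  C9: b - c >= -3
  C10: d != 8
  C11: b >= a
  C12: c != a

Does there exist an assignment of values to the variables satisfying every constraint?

Unsatisfiable

From constraint 1: a ≥ 6. From constraints 2 and 11: a ≤ b and b ≤ 2, so a ≤ 2. But 2 < 6, so no value of a works.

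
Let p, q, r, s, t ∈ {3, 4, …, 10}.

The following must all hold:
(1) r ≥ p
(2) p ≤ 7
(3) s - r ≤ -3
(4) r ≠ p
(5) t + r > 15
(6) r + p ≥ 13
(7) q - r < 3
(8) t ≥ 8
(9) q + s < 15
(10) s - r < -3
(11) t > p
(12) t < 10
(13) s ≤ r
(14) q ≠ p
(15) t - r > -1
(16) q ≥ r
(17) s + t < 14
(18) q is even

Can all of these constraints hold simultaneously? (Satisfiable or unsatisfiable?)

The assignment p = 5, q = 10, r = 9, s = 4, t = 9 works:
  constraint 3 holds since s - r = -5.
  constraint 5 holds since t + r = 18.
  constraint 6 holds since r + p = 14.
The rest check out directly.

Satisfiable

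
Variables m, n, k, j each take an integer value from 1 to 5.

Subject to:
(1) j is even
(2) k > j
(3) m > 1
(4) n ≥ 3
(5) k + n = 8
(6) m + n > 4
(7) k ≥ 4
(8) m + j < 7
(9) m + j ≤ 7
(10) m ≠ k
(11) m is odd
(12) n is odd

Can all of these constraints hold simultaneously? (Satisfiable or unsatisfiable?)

Satisfiable

One satisfying assignment is m = 3, n = 3, k = 5, j = 2.
For the less obvious constraints — constraint 5: k + n = 8; constraint 6: m + n = 6; constraint 8: m + j = 5 — and the others hold by inspection.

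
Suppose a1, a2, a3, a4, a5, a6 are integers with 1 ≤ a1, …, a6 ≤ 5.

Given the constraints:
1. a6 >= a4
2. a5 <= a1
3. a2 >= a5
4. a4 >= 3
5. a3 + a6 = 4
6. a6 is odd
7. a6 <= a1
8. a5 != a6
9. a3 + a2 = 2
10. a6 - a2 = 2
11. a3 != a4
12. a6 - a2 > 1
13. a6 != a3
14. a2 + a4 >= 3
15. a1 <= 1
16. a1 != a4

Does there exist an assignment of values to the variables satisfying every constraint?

From constraints 1 and 4: a6 ≥ a4 and a4 ≥ 3, so a6 ≥ 3. From constraints 7 and 15: a6 ≤ a1 and a1 ≤ 1, so a6 ≤ 1. But 1 < 3, so no value of a6 works.

Unsatisfiable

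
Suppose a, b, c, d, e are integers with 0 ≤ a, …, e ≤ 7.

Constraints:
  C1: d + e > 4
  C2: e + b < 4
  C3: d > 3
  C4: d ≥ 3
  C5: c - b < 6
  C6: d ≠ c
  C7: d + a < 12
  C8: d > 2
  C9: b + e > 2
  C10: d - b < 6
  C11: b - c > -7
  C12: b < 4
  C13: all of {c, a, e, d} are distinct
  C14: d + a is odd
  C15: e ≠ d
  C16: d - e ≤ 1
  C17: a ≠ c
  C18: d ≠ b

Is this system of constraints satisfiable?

Try a = 7, b = 0, c = 5, d = 4, e = 3.
Check constraint 1: d + e = 7; constraint 2: e + b = 3. The remaining constraints are straightforward to verify.

Satisfiable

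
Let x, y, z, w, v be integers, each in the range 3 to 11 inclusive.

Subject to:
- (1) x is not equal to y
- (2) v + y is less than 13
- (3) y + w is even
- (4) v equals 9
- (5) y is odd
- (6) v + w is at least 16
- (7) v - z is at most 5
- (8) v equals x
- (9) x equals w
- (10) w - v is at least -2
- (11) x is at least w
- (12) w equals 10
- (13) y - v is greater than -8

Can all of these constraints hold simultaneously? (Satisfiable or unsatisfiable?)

Unsatisfiable

Constraint 4 fixes v = 9 and constraint 12 fixes w = 10. Constraints 8 and 9 give v = x = w, so v = w. But 9 ≠ 10 — contradiction.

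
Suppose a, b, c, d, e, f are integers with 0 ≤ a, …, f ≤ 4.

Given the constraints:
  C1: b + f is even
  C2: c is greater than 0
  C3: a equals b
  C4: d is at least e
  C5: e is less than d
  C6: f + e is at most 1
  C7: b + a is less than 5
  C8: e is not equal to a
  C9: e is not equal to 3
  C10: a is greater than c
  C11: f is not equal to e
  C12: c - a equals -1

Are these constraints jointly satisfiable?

Satisfiable

Take a = 2, b = 2, c = 1, d = 2, e = 1, f = 0. Then constraint 6: f + e = 1; constraint 7: b + a = 4; constraint 12: c - a = -1, and every other listed constraint is also met.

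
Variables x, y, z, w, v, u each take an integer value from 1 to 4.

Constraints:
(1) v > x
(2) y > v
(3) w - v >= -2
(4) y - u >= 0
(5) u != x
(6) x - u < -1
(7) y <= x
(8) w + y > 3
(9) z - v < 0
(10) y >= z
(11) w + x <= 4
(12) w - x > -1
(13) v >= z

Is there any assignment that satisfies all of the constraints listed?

Unsatisfiable

Constraints 1, 2, and 7 give y ≤ x, x < v, v < y. Chaining: y ≤ x < v < y, which forces y < y — impossible.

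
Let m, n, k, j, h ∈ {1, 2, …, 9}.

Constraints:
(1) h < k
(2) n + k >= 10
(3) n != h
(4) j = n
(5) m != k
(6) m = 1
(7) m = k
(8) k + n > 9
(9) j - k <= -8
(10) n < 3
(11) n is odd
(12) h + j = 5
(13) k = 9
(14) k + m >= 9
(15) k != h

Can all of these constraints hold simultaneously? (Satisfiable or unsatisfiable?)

Constraint 6 fixes m = 1 and constraint 13 fixes k = 9, but constraint 7 requires m = k. Since 1 ≠ 9, contradiction.

Unsatisfiable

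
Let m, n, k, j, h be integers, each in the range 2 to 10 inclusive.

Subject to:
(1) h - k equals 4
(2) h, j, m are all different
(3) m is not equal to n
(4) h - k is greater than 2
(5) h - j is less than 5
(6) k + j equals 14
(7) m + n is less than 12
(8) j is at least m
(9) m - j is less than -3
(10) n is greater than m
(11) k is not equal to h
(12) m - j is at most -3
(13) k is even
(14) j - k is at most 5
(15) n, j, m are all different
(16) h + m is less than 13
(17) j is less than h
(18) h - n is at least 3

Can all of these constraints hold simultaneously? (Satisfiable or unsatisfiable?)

Satisfiable

The assignment m = 2, n = 7, k = 6, j = 8, h = 10 works:
  constraint 1 holds since h - k = 4.
  constraint 4 holds since h - k = 4.
The rest check out directly.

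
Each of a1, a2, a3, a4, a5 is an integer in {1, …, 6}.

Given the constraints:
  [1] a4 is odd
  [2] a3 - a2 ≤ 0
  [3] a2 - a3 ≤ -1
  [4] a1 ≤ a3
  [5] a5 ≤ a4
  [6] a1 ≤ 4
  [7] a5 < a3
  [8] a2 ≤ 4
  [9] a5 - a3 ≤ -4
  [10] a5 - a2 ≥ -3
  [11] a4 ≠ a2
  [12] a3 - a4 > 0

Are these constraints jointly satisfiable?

Unsatisfiable

Constraints 2, 9, and 10 give a2 − a3 ≥ 0, a3 − a5 ≥ 4, a5 − a2 ≥ -3.
Adding all 3 inequalities: the left sides telescope to 0, and the right sides sum to 0 + 4 + (-3) = 1. So 0 ≥ 1, which is false.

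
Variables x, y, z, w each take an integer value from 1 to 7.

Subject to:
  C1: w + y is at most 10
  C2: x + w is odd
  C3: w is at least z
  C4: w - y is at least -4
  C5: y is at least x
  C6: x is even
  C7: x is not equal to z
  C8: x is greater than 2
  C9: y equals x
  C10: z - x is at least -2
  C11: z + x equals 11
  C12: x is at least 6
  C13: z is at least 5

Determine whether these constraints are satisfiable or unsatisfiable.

Unsatisfiable

From constraints 3 and 13: w ≥ z ≥ 5. From constraints 5 and 12: y ≥ x ≥ 6. Hence w + y ≥ 11. But constraint 1 requires w + y ≤ 10, and 10 < 11. Contradiction.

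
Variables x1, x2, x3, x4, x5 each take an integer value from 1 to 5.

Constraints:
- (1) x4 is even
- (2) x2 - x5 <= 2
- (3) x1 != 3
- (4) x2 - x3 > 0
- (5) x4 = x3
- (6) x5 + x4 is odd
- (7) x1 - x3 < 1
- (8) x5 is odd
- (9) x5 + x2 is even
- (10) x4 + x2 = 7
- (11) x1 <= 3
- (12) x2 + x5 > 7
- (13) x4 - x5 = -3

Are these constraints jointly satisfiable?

Satisfiable

The assignment x1 = 1, x2 = 5, x3 = 2, x4 = 2, x5 = 5 works:
  constraint 2 holds since x2 - x5 = 0.
  constraint 4 holds since x2 - x3 = 3.
  constraint 7 holds since x1 - x3 = -1.
The rest check out directly.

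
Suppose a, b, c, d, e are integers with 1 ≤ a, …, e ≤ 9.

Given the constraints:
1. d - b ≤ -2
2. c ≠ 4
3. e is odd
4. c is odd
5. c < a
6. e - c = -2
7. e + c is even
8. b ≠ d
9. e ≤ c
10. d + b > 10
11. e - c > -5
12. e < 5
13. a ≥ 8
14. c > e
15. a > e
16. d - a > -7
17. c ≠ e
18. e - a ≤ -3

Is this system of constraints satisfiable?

Setting (a, b, c, d, e) = (8, 8, 5, 3, 3) satisfies everything: constraint 1: d - b = -5; constraint 6: e - c = -2; constraint 10: d + b = 11, and the others follow.

Satisfiable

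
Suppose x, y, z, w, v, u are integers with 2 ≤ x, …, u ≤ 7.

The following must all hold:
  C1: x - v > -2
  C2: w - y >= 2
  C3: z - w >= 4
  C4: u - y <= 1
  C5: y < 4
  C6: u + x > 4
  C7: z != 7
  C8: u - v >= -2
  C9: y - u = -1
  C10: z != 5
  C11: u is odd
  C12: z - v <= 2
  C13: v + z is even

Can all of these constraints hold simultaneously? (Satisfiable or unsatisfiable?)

Unsatisfiable

Constraints 2, 3, 4, 8, and 12 give v − z ≥ -2, z − w ≥ 4, w − y ≥ 2, y − u ≥ -1, u − v ≥ -2.
Adding all 5 inequalities: the left sides telescope to 0, and the right sides sum to (-2) + 4 + 2 + (-1) + (-2) = 1. So 0 ≥ 1, which is false.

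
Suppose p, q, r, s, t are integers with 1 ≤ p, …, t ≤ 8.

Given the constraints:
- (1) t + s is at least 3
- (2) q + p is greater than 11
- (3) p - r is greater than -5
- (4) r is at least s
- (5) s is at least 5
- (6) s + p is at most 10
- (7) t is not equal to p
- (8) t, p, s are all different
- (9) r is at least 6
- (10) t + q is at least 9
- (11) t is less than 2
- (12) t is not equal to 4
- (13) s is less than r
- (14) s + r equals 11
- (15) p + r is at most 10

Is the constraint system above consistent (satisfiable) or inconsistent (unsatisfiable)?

Satisfiable

Take p = 4, q = 8, r = 6, s = 5, t = 1. Then constraint 1: t + s = 6; constraint 2: q + p = 12, and every other listed constraint is also met.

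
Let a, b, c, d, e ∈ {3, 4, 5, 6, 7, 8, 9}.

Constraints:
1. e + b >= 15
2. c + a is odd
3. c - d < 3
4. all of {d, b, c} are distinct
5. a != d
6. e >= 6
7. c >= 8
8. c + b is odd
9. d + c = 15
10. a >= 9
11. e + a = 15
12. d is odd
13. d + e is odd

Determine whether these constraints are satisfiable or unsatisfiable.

Take a = 9, b = 9, c = 8, d = 7, e = 6. Then constraint 1: e + b = 15; constraint 3: c - d = 1, and every other listed constraint is also met.

Satisfiable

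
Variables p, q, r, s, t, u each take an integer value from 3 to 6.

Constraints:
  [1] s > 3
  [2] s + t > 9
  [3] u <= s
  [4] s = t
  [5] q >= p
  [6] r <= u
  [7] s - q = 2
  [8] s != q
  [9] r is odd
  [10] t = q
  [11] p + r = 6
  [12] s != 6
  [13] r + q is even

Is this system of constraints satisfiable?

Unsatisfiable

From constraints 4 and 10, s = t = q, so s = q. But constraint 8 says s ≠ q. Contradiction.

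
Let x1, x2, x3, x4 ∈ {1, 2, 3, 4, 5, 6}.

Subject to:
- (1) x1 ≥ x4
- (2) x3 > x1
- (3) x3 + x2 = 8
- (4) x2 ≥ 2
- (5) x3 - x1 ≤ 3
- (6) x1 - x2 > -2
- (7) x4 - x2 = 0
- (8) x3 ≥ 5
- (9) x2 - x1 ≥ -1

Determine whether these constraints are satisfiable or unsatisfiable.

Setting (x1, x2, x3, x4) = (4, 3, 5, 3) satisfies everything: constraint 3: x3 + x2 = 8; constraint 5: x3 - x1 = 1, and the others follow.

Satisfiable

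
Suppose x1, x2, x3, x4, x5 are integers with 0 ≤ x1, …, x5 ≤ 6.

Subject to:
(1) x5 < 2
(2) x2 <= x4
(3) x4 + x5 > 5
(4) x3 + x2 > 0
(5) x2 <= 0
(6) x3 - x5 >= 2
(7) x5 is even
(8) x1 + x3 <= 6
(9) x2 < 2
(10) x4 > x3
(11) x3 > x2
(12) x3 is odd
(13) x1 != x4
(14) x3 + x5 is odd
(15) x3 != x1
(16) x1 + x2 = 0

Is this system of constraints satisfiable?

Satisfiable

Setting (x1, x2, x3, x4, x5) = (0, 0, 3, 6, 0) satisfies everything: constraint 3: x4 + x5 = 6; constraint 4: x3 + x2 = 3; constraint 6: x3 - x5 = 3, and the others follow.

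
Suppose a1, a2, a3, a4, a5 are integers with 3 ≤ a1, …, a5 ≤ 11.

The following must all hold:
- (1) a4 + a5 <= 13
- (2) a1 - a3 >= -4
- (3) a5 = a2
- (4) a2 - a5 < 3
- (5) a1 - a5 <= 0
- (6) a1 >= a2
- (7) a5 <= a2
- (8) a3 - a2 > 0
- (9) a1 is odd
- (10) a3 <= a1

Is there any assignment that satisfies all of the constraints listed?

Constraints 5, 7, 8, and 10 give a3 ≤ a1, a1 ≤ a5, a5 ≤ a2, a2 < a3. Chaining: a3 ≤ a1 ≤ a5 ≤ a2 < a3, which forces a3 < a3 — impossible.

Unsatisfiable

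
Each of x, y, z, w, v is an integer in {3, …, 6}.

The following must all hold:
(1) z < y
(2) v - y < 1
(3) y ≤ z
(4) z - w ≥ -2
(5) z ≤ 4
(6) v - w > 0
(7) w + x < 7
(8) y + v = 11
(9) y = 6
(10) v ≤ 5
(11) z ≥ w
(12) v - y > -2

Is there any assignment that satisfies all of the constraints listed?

From constraints 3 and 5: y ≤ z ≤ 4. From constraint 10: v ≤ 5. Hence y + v ≤ 9. But constraint 8 requires y + v = 11, and 11 > 9. Contradiction.

Unsatisfiable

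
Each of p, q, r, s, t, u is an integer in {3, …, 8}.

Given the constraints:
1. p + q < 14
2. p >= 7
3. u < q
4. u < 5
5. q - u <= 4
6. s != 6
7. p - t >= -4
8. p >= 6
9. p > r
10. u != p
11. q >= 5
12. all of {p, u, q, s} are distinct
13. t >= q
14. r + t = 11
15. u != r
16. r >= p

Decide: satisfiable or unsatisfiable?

Unsatisfiable

From constraints 2 and 16: r ≥ p ≥ 7. From constraints 11 and 13: t ≥ q ≥ 5. Hence r + t ≥ 12. But constraint 14 requires r + t = 11, and 11 < 12. Contradiction.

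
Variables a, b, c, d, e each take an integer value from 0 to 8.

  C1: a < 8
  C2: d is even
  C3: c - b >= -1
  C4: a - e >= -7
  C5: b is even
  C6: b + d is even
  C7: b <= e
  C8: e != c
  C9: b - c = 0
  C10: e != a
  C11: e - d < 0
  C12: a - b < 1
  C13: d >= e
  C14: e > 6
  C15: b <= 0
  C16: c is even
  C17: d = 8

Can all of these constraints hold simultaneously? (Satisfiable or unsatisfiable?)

Satisfiable

One satisfying assignment is a = 0, b = 0, c = 0, d = 8, e = 7.
For the less obvious constraints — constraint 3: c - b = 0; constraint 4: a - e = -7 — and the others hold by inspection.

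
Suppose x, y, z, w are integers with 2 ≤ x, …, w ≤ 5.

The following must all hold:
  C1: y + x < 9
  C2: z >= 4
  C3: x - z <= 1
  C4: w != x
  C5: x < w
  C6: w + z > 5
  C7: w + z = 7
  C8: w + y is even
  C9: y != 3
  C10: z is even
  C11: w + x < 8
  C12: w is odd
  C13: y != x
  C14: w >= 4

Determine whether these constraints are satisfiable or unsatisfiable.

Unsatisfiable

From constraint 14: w ≥ 4. From constraint 2: z ≥ 4. Hence w + z ≥ 8. But constraint 7 requires w + z = 7, and 7 < 8. Contradiction.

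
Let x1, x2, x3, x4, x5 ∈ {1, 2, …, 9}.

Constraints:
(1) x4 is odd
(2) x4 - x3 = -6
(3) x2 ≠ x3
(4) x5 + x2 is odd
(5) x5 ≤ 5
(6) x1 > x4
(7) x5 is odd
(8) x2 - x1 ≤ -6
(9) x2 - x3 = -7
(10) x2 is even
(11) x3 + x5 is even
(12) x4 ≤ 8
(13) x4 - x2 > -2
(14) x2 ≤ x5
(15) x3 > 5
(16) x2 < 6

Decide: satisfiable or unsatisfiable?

Satisfiable

Try x1 = 8, x2 = 2, x3 = 9, x4 = 3, x5 = 3.
Check constraint 2: x4 - x3 = -6; constraint 8: x2 - x1 = -6; constraint 9: x2 - x3 = -7. The remaining constraints are straightforward to verify.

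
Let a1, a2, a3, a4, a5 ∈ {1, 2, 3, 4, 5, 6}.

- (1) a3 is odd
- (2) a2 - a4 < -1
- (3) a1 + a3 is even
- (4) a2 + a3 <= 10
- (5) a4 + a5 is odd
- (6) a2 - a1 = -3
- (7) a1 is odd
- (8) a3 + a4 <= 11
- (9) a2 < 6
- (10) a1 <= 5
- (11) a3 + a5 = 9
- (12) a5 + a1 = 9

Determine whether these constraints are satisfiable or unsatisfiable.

Setting (a1, a2, a3, a4, a5) = (5, 2, 5, 5, 4) satisfies everything: constraint 2: a2 - a4 = -3; constraint 4: a2 + a3 = 7; constraint 6: a2 - a1 = -3, and the others follow.

Satisfiable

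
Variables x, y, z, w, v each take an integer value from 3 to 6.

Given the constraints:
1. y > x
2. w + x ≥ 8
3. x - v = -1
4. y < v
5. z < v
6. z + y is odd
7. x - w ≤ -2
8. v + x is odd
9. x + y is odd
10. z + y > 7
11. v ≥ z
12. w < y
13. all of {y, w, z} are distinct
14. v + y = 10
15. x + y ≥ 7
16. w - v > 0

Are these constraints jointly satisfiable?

Unsatisfiable

Constraints 4, 12, and 16 give w < y, y < v, v < w. Chaining: w < y < v < w, which forces w < w — impossible.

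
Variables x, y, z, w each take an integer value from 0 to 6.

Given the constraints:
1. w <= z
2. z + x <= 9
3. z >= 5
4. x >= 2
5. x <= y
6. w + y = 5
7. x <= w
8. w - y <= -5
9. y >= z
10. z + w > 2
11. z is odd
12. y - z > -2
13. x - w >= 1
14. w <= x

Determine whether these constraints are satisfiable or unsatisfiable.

Unsatisfiable

From constraints 4 and 7: w ≥ x ≥ 2. From constraints 3 and 9: y ≥ z ≥ 5. Hence w + y ≥ 7. But constraint 6 requires w + y = 5, and 5 < 7. Contradiction.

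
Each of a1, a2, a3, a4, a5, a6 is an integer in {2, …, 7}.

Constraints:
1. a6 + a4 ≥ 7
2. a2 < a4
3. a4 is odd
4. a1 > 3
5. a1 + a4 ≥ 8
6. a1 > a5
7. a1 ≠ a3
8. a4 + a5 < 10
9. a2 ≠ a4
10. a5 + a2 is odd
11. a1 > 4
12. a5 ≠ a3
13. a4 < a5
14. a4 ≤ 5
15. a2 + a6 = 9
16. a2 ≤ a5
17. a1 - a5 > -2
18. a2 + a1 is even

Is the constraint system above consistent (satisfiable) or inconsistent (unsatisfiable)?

The assignment a1 = 6, a2 = 2, a3 = 2, a4 = 3, a5 = 5, a6 = 7 works:
  constraint 1 holds since a6 + a4 = 10.
  constraint 5 holds since a1 + a4 = 9.
  constraint 8 holds since a4 + a5 = 8.
The rest check out directly.

Satisfiable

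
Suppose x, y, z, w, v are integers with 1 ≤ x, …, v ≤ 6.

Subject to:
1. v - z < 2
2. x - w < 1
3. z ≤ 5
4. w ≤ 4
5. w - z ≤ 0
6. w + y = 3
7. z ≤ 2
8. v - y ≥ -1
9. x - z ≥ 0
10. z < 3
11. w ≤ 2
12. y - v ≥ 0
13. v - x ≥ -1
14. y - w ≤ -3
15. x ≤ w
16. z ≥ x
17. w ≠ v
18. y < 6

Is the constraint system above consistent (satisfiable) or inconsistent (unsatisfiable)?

Unsatisfiable

Constraints 5, 9, 12, 13, and 14 give w − y ≥ 3, y − v ≥ 0, v − x ≥ -1, x − z ≥ 0, z − w ≥ 0.
Adding all 5 inequalities: the left sides telescope to 0, and the right sides sum to 3 + 0 + (-1) + 0 + 0 = 2. So 0 ≥ 2, which is false.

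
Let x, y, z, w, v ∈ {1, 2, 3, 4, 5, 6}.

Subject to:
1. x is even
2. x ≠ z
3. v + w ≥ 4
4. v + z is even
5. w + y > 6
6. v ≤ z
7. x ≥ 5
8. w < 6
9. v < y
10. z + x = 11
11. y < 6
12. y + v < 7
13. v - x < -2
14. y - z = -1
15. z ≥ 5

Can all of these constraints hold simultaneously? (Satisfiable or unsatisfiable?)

One satisfying assignment is x = 6, y = 4, z = 5, w = 4, v = 1.
For the less obvious constraints — constraint 3: v + w = 5; constraint 5: w + y = 8; constraint 10: z + x = 11 — and the others hold by inspection.

Satisfiable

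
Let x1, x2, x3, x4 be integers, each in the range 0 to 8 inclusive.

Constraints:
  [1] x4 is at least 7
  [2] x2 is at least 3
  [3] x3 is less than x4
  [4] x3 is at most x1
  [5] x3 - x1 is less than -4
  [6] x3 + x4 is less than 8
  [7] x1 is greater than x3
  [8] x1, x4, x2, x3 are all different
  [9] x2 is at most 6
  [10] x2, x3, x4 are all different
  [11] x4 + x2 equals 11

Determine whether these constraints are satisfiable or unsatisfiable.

Setting (x1, x2, x3, x4) = (6, 4, 0, 7) satisfies everything: constraint 5: x3 - x1 = -6; constraint 6: x3 + x4 = 7, and the others follow.

Satisfiable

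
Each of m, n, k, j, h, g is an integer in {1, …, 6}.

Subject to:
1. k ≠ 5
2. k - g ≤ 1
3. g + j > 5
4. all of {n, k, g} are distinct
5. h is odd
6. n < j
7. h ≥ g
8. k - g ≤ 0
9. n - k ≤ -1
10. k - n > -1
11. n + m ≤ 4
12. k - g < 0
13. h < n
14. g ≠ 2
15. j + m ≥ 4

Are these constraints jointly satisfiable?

Constraints 7, 9, 12, and 13 give n < k, k < g, g ≤ h, h < n. Chaining: n < k < g ≤ h < n, which forces n < n — impossible.

Unsatisfiable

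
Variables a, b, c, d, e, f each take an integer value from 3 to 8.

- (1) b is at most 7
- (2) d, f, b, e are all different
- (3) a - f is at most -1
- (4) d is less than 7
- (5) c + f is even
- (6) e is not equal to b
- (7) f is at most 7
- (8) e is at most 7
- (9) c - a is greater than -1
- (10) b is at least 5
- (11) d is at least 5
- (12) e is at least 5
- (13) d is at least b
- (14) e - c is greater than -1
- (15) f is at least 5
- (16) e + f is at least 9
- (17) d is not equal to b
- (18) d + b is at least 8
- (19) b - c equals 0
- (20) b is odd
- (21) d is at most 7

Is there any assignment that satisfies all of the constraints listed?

Constraints 1, 7, 8, 10, 11, 12, 15, and 21 confine each of d, f, b, e to the 3 values {5, …, 7}.
Constraint 2 requires all 4 of them to be distinct, but only 3 values are available — impossible by the pigeonhole principle.

Unsatisfiable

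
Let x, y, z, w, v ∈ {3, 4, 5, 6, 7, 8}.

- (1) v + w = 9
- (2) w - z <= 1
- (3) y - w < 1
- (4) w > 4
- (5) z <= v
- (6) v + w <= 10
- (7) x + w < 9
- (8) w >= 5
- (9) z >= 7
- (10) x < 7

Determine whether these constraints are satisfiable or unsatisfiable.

Unsatisfiable

From constraints 5 and 9: v ≥ z ≥ 7. From constraint 8: w ≥ 5. Hence v + w ≥ 12. But constraint 6 requires v + w ≤ 10, and 10 < 12. Contradiction.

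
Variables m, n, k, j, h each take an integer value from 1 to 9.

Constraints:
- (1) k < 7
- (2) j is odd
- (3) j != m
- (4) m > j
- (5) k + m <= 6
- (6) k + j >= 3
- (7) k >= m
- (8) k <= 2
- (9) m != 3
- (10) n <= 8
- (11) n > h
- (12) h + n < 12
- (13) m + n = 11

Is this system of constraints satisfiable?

Unsatisfiable

From constraints 7 and 8: m ≤ k ≤ 2. From constraint 10: n ≤ 8. Hence m + n ≤ 10. But constraint 13 requires m + n = 11, and 11 > 10. Contradiction.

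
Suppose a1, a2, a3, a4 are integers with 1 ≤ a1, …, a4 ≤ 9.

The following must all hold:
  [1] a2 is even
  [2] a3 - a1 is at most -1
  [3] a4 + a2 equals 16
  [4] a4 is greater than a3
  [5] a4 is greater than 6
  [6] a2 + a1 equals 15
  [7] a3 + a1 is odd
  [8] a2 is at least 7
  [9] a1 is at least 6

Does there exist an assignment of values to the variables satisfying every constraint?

Satisfiable

One satisfying assignment is a1 = 7, a2 = 8, a3 = 4, a4 = 8.
For the less obvious constraints — constraint 2: a3 - a1 = -3; constraint 3: a4 + a2 = 16 — and the others hold by inspection.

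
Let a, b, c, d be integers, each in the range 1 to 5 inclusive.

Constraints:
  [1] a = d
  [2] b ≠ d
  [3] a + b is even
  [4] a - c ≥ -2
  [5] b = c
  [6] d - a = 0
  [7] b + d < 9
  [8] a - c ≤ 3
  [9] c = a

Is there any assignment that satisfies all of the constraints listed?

Unsatisfiable

From constraints 1, 5, and 9, b = c = a = d, so b = d. But constraint 2 says b ≠ d. Contradiction.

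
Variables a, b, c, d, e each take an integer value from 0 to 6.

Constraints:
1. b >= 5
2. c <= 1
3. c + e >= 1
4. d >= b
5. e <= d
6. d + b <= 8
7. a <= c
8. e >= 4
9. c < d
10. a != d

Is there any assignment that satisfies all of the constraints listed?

From constraints 5 and 8: d ≥ e ≥ 4. From constraint 1: b ≥ 5. Hence d + b ≥ 9. But constraint 6 requires d + b ≤ 8, and 8 < 9. Contradiction.

Unsatisfiable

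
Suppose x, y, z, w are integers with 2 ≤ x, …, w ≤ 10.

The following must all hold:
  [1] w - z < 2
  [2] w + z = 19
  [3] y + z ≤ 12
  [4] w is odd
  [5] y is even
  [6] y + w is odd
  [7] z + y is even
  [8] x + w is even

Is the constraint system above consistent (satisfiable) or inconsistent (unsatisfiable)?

One satisfying assignment is x = 3, y = 2, z = 10, w = 9.
For the less obvious constraints — constraint 1: w - z = -1; constraint 2: w + z = 19; constraint 3: y + z = 12 — and the others hold by inspection.

Satisfiable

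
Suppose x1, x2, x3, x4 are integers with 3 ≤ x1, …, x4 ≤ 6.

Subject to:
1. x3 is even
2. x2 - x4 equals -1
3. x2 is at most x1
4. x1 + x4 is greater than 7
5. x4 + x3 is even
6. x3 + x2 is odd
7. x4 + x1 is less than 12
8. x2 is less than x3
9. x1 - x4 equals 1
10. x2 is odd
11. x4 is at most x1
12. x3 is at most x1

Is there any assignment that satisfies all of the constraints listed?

Satisfiable

One satisfying assignment is x1 = 5, x2 = 3, x3 = 4, x4 = 4.
For the less obvious constraints — constraint 2: x2 - x4 = -1; constraint 4: x1 + x4 = 9; constraint 7: x4 + x1 = 9 — and the others hold by inspection.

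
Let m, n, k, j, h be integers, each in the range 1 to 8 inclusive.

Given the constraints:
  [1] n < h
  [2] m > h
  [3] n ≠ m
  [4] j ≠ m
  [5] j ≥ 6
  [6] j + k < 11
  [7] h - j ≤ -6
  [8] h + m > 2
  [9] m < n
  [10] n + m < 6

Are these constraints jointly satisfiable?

Unsatisfiable

Constraints 1, 2, and 9 give n < h, h < m, m < n. Chaining: n < h < m < n, which forces n < n — impossible.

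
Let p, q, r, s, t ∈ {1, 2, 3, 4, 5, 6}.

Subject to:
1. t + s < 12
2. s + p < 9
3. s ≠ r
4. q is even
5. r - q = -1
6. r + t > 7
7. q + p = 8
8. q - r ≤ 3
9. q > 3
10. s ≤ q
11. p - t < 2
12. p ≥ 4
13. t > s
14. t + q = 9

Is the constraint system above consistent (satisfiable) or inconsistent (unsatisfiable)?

Satisfiable

Try p = 4, q = 4, r = 3, s = 4, t = 5.
Check constraint 1: t + s = 9; constraint 2: s + p = 8; constraint 5: r - q = -1. The remaining constraints are straightforward to verify.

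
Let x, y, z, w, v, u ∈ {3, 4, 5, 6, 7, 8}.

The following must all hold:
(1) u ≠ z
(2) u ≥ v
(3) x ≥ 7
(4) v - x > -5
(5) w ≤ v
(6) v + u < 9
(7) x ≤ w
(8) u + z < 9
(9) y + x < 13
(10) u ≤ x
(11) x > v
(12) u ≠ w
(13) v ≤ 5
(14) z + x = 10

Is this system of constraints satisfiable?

Unsatisfiable

From constraints 3 and 7: w ≥ x and x ≥ 7, so w ≥ 7. From constraints 5 and 13: w ≤ v and v ≤ 5, so w ≤ 5. But 5 < 7, so no value of w works.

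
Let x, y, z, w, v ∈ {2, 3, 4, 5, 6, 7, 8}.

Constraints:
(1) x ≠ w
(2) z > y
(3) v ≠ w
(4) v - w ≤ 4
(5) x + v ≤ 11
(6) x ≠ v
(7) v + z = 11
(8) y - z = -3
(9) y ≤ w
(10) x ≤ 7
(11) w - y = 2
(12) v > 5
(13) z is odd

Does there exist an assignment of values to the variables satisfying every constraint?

Satisfiable

One satisfying assignment is x = 2, y = 2, z = 5, w = 4, v = 6.
For the less obvious constraints — constraint 4: v - w = 2; constraint 5: x + v = 8; constraint 7: v + z = 11 — and the others hold by inspection.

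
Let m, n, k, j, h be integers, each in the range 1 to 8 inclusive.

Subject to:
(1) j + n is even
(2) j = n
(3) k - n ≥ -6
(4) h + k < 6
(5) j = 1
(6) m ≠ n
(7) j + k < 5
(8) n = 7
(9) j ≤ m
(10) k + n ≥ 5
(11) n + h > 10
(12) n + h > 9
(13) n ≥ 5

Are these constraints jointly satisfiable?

Constraint 5 fixes j = 1 and constraint 8 fixes n = 7, but constraint 2 requires j = n. Since 1 ≠ 7, contradiction.

Unsatisfiable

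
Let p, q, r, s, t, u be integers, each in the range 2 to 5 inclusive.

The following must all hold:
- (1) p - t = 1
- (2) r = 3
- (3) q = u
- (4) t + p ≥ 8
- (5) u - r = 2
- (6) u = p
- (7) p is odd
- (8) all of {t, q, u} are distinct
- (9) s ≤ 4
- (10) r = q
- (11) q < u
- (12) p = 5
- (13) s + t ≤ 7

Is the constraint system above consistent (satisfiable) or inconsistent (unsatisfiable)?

Unsatisfiable

Constraint 2 fixes r = 3 and constraint 12 fixes p = 5. Constraints 3, 6, and 10 give r = q = u = p, so r = p. But 3 ≠ 5 — contradiction.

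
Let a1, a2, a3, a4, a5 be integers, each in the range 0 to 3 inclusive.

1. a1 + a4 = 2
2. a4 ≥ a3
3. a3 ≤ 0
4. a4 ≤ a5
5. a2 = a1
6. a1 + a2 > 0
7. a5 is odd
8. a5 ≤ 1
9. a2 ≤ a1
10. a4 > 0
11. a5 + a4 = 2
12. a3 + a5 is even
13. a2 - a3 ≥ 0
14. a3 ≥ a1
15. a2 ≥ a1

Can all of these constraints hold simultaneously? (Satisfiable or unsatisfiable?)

From constraints 3 and 14: a1 ≤ a3 ≤ 0. From constraints 4 and 8: a4 ≤ a5 ≤ 1. Hence a1 + a4 ≤ 1. But constraint 1 requires a1 + a4 = 2, and 2 > 1. Contradiction.

Unsatisfiable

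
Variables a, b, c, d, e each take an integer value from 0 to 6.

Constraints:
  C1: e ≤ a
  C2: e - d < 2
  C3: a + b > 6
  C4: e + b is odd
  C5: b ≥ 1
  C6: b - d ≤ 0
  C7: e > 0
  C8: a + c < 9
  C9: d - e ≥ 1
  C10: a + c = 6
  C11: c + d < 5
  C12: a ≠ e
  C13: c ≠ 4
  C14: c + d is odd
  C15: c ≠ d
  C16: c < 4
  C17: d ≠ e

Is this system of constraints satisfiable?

The assignment a = 5, b = 2, c = 1, d = 2, e = 1 works:
  constraint 2 holds since e - d = -1.
  constraint 3 holds since a + b = 7.
  constraint 6 holds since b - d = 0.
The rest check out directly.

Satisfiable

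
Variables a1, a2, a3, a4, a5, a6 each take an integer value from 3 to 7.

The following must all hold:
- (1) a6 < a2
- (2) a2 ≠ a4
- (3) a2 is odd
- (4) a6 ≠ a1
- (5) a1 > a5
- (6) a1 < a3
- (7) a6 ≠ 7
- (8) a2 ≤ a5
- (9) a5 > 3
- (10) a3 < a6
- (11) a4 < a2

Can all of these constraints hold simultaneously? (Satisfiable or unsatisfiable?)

Constraints 1, 5, 6, 8, and 10 give a5 < a1, a1 < a3, a3 < a6, a6 < a2, a2 ≤ a5. Chaining: a5 < a1 < a3 < a6 < a2 ≤ a5, which forces a5 < a5 — impossible.

Unsatisfiable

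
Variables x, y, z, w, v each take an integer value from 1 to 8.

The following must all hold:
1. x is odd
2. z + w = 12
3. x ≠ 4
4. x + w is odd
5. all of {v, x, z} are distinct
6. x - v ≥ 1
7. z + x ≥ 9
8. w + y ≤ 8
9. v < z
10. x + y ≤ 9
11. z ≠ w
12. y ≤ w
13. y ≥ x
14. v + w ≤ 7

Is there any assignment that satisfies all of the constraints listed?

Take x = 3, y = 3, z = 8, w = 4, v = 1. Then constraint 2: z + w = 12; constraint 6: x - v = 2; constraint 7: z + x = 11, and every other listed constraint is also met.

Satisfiable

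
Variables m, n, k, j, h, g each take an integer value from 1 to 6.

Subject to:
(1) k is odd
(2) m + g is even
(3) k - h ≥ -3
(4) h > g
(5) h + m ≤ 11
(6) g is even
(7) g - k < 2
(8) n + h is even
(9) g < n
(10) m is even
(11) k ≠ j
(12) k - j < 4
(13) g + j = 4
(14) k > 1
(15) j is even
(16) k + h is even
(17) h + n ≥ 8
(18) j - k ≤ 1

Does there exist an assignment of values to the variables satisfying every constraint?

Satisfiable

One satisfying assignment is m = 6, n = 5, k = 3, j = 2, h = 3, g = 2.
For the less obvious constraints — constraint 3: k - h = 0; constraint 5: h + m = 9 — and the others hold by inspection.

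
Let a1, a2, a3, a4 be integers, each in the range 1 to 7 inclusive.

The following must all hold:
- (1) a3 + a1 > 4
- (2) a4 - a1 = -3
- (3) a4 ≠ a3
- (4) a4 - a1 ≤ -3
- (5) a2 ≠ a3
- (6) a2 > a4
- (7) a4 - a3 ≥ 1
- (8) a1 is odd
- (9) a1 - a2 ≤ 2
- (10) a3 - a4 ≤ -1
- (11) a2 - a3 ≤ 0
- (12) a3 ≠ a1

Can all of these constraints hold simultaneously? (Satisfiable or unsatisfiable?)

Constraints 4, 9, 10, and 11 give a4 − a3 ≥ 1, a3 − a2 ≥ 0, a2 − a1 ≥ -2, a1 − a4 ≥ 3.
Adding all 4 inequalities: the left sides telescope to 0, and the right sides sum to 1 + 0 + (-2) + 3 = 2. So 0 ≥ 2, which is false.

Unsatisfiable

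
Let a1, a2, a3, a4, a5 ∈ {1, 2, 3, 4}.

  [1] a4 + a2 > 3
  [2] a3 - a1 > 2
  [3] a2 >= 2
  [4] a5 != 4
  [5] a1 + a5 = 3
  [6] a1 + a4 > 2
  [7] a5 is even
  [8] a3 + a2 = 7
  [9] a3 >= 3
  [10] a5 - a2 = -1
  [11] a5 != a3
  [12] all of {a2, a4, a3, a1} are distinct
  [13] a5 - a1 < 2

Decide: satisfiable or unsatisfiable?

Satisfiable

The assignment a1 = 1, a2 = 3, a3 = 4, a4 = 2, a5 = 2 works:
  constraint 1 holds since a4 + a2 = 5.
  constraint 2 holds since a3 - a1 = 3.
  constraint 5 holds since a1 + a5 = 3.
The rest check out directly.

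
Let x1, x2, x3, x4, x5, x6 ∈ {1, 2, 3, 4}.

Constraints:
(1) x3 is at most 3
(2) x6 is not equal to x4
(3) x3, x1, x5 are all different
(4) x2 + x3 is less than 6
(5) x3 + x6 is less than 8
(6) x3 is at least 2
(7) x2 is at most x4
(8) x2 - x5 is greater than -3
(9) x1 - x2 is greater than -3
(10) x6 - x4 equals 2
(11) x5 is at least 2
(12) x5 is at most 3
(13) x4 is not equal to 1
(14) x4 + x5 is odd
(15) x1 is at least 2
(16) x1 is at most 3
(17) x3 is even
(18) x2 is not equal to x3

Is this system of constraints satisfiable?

Constraints 1, 6, 11, 12, 15, and 16 confine each of x3, x1, x5 to the 2 values {2, 3}.
Constraint 3 requires all 3 of them to be distinct, but only 2 values are available — impossible by the pigeonhole principle.

Unsatisfiable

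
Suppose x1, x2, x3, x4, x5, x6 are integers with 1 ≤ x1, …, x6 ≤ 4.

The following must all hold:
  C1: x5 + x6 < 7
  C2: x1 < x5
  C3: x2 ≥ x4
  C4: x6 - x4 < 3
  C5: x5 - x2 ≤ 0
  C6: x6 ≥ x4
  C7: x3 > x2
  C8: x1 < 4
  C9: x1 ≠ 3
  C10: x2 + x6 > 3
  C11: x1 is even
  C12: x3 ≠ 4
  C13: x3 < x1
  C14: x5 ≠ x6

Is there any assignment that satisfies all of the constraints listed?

Unsatisfiable

Constraints 2, 5, 7, and 13 give x1 < x5, x5 ≤ x2, x2 < x3, x3 < x1. Chaining: x1 < x5 ≤ x2 < x3 < x1, which forces x1 < x1 — impossible.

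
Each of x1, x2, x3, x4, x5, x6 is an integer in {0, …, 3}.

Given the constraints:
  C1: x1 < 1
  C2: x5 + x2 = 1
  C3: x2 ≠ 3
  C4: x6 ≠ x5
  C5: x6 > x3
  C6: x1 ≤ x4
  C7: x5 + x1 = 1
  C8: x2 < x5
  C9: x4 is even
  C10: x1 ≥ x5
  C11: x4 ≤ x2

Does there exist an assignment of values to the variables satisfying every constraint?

Unsatisfiable

Constraints 6, 8, 10, and 11 give x1 ≤ x4, x4 ≤ x2, x2 < x5, x5 ≤ x1. Chaining: x1 ≤ x4 ≤ x2 < x5 ≤ x1, which forces x1 < x1 — impossible.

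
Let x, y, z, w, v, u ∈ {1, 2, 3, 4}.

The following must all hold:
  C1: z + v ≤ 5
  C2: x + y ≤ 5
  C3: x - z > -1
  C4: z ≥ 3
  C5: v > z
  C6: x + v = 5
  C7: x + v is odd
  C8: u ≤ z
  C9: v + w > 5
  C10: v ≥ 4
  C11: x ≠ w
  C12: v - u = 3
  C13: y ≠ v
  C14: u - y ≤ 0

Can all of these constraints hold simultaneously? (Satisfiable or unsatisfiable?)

Unsatisfiable

From constraint 4: z ≥ 3. From constraint 10: v ≥ 4. Hence z + v ≥ 7. But constraint 1 requires z + v ≤ 5, and 5 < 7. Contradiction.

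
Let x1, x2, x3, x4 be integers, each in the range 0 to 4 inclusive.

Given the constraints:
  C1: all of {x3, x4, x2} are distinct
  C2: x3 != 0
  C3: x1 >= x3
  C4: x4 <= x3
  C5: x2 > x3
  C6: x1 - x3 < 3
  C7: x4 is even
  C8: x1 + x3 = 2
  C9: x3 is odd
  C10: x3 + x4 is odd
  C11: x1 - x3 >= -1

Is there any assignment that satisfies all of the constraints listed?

Satisfiable

Setting (x1, x2, x3, x4) = (1, 3, 1, 0) satisfies everything: constraint 6: x1 - x3 = 0; constraint 8: x1 + x3 = 2, and the others follow.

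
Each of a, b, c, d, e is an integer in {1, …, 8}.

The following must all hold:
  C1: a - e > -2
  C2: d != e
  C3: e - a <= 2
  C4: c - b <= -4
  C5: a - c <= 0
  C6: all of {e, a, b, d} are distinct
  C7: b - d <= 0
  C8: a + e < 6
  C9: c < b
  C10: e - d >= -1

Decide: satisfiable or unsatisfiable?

Unsatisfiable

Constraints 3, 4, 5, 7, and 10 give b − c ≥ 4, c − a ≥ 0, a − e ≥ -2, e − d ≥ -1, d − b ≥ 0.
Adding all 5 inequalities: the left sides telescope to 0, and the right sides sum to 4 + 0 + (-2) + (-1) + 0 = 1. So 0 ≥ 1, which is false.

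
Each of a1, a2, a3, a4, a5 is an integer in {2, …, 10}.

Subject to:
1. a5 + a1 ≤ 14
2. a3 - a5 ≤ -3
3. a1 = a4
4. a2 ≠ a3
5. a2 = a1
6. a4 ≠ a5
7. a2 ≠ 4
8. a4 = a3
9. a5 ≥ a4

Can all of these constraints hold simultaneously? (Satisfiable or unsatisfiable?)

From constraints 3, 5, and 8, a2 = a1 = a4 = a3, so a2 = a3. But constraint 4 says a2 ≠ a3. Contradiction.

Unsatisfiable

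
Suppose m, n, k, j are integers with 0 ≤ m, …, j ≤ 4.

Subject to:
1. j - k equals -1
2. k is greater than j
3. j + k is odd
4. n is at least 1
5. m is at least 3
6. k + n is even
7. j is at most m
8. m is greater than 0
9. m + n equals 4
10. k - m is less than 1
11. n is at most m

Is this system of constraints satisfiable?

Try m = 3, n = 1, k = 1, j = 0.
Check constraint 1: j - k = -1; constraint 9: m + n = 4; constraint 10: k - m = -2. The remaining constraints are straightforward to verify.

Satisfiable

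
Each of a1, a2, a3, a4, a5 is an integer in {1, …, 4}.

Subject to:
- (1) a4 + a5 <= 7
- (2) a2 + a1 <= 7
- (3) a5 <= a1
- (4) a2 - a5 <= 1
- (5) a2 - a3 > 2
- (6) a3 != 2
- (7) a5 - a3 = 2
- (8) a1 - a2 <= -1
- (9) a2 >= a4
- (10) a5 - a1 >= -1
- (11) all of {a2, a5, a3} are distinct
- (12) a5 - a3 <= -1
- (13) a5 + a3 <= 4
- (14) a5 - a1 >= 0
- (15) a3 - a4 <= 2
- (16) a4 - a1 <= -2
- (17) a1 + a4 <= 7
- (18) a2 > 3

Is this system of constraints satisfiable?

Unsatisfiable

Constraints 4, 8, 12, 15, and 16 give a5 − a2 ≥ -1, a2 − a1 ≥ 1, a1 − a4 ≥ 2, a4 − a3 ≥ -2, a3 − a5 ≥ 1.
Adding all 5 inequalities: the left sides telescope to 0, and the right sides sum to (-1) + 1 + 2 + (-2) + 1 = 1. So 0 ≥ 1, which is false.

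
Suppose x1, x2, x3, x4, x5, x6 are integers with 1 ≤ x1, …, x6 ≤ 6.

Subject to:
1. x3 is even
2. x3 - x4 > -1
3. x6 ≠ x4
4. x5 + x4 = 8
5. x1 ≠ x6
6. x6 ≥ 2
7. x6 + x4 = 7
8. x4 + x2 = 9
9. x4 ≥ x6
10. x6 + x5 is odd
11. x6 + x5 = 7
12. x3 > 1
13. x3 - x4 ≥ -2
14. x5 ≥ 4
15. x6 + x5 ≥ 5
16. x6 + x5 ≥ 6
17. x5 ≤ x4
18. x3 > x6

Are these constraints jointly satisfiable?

The assignment x1 = 6, x2 = 5, x3 = 4, x4 = 4, x5 = 4, x6 = 3 works:
  constraint 2 holds since x3 - x4 = 0.
  constraint 4 holds since x5 + x4 = 8.
  constraint 7 holds since x6 + x4 = 7.
The rest check out directly.

Satisfiable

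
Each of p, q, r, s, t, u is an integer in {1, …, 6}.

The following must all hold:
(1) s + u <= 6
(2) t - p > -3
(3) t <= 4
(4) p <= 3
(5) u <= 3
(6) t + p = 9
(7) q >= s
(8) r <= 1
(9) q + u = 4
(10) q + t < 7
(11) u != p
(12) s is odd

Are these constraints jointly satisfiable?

From constraint 3: t ≤ 4. From constraint 4: p ≤ 3. Hence t + p ≤ 7. But constraint 6 requires t + p = 9, and 9 > 7. Contradiction.

Unsatisfiable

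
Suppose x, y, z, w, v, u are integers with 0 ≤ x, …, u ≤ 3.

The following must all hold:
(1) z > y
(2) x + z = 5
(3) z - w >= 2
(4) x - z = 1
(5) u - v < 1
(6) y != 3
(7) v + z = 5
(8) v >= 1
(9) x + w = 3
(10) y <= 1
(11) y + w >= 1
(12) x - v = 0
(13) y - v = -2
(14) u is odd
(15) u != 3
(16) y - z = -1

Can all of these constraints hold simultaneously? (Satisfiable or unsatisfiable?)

Take x = 3, y = 1, z = 2, w = 0, v = 3, u = 1. Then constraint 2: x + z = 5; constraint 3: z - w = 2; constraint 4: x - z = 1, and every other listed constraint is also met.

Satisfiable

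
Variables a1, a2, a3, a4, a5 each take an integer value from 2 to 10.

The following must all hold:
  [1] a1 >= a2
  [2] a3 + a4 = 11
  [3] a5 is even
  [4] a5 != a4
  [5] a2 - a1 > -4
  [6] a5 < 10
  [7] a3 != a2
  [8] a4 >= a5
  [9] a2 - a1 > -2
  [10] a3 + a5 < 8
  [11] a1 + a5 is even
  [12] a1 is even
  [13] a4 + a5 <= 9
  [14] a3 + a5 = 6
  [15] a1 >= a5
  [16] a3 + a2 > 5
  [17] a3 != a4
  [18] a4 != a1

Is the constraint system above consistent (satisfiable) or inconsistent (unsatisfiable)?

The assignment a1 = 4, a2 = 3, a3 = 4, a4 = 7, a5 = 2 works:
  constraint 2 holds since a3 + a4 = 11.
  constraint 5 holds since a2 - a1 = -1.
The rest check out directly.

Satisfiable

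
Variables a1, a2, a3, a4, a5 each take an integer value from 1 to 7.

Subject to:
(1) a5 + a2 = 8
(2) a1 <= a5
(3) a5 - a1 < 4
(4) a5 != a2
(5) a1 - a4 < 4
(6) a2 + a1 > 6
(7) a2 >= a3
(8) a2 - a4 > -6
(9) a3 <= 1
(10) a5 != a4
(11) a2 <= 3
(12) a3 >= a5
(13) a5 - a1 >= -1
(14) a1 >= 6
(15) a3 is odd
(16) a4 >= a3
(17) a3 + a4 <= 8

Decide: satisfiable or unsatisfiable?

From constraints 2 and 14: a5 ≥ a1 and a1 ≥ 6, so a5 ≥ 6. From constraints 9 and 12: a5 ≤ a3 and a3 ≤ 1, so a5 ≤ 1. But 1 < 6, so no value of a5 works.

Unsatisfiable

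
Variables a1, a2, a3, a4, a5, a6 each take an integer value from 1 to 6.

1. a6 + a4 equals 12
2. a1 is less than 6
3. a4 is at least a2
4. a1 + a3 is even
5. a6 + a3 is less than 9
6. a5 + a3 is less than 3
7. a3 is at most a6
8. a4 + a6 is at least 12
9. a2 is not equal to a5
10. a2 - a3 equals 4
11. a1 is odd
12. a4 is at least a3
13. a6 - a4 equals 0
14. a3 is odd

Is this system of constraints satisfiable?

Satisfiable

Try a1 = 3, a2 = 5, a3 = 1, a4 = 6, a5 = 1, a6 = 6.
Check constraint 1: a6 + a4 = 12; constraint 5: a6 + a3 = 7; constraint 6: a5 + a3 = 2. The remaining constraints are straightforward to verify.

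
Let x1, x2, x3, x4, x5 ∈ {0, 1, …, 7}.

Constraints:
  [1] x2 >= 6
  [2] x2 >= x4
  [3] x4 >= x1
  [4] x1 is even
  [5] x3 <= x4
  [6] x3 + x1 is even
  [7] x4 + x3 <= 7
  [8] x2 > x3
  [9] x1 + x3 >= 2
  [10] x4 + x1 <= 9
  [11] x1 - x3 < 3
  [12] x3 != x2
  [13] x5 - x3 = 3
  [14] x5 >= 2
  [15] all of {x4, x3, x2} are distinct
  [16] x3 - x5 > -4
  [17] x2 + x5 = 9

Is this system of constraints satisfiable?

Setting (x1, x2, x3, x4, x5) = (2, 6, 0, 4, 3) satisfies everything: constraint 7: x4 + x3 = 4; constraint 9: x1 + x3 = 2, and the others follow.

Satisfiable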